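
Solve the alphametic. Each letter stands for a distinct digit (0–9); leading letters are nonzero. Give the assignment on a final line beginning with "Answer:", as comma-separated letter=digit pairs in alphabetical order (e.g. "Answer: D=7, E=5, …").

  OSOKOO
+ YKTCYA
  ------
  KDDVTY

Step 1. [col 1: O + A ≡ Y (mod 10)] several values work for O in column 1 (O + A ≡ Y (mod 10), carry-in 0); try O=2 ⇒ O=2.
Step 2. [col 1: O + A ≡ Y (mod 10)] column 1 (O + A ≡ Y (mod 10), carry-in 0) doesn't pin A yet; pick A=3 and continue ⇒ A=3.
Step 3. [col 1: O + A ≡ Y (mod 10)] in column 1 we have O+A≡Y with carry-in 0; given O=2, A=3 and digits 2,3 already taken and all letters distinct, that pins Y to 5, so Y=5.
Step 4. [col 2: O + Y ≡ T (mod 10)] column 2: given O=2, Y=5, carry-in 0, and digits 2,3,5 already taken and all letters distinct, O+Y≡T (mod 10) forces T=7. So T=7.
Step 5. [col 3: K + C ≡ V (mod 10)] several values work for V in column 3 (K + C ≡ V (mod 10), carry-in 0); try V=4. So V=4.
Step 6. [col 3: K + C ≡ V (mod 10)] C=6 is one option consistent with column 3 (K + C ≡ V (mod 10), carry-in 0) — take it ⇒ C=6.
Step 7. [col 3: K + C ≡ V (mod 10)] from column 3 (C=6, V=4, carry-in 0, digits 2,3,4,5,6,7 already taken and all letters distinct): K must equal 8 ⇒ K=8.
Step 8. [col 4: O + T ≡ D (mod 10)] in column 4 we have O+T≡D with carry-in 1; given O=2, T=7 and digits 2,3,4,5,6,7,8 already taken and all letters distinct, that pins D to 0, so D=0.
Step 9. [col 5: S + K ≡ D (mod 10)] column 5: given K=8, D=0, carry-in 1, and digits 0,2,3,4,5,6,7,8 already taken and all letters distinct, S+K≡D (mod 10) forces S=1. So S=1.

Answer: A=3, C=6, D=0, K=8, O=2, S=1, T=7, V=4, Y=5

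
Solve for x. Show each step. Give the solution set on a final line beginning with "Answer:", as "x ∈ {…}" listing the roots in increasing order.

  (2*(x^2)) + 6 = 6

Step 1. [(2*(x^2)) + 6 = 6] 6 comes off first (subtract 6) ⇒ sub: 2*(x^2) = 0.
Step 2. [2*(x^2) = 0] LHS = 2·(…); ÷2 both sides ⇒ div: x^2 = 0.
Step 3. [x^2 = 0] LHS squared, RHS 0 ≥ 0: apply √ (±), so sqrt: x = 0.

Answer: x ∈ {0}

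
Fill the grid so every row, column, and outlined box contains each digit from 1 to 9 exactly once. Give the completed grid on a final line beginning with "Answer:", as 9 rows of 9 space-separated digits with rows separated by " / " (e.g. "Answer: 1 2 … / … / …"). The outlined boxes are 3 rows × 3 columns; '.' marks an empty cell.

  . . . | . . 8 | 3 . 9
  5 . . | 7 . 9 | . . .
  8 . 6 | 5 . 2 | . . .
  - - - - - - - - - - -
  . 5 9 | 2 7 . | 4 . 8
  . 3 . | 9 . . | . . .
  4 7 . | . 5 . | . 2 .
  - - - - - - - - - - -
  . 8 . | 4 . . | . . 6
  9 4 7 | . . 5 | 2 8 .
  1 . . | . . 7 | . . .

Step 1. [r1c8∈{1,4,5,6,7}] in row 1, 5 fits only at r1c8 ⇒ r1c8=5.
Step 2. [r7c1∈{2,3}] across col 1, 3 lands solely at r7c1, so r7c1=3.
Step 3. [r7c6∈{1}] r7c6's peers cover all but 1. So r7c6=1.
Step 4. [r4c8∈{1,3,6}] 1 has one home in row 4: r4c8. So r4c8=1.
Step 5. [r9c8∈{3,4,9}] 3 has one home in col 8: r9c8. So r9c8=3.
Step 6. [r2c3∈{1,2,3,4}] r2c3 is the only open cell in col 3 admitting 3 ⇒ r2c3=3.
Step 7. [r7c8∈{7,9}] across col 8, 9 lands solely at r7c8 ⇒ r7c8=9.
Step 8. [r9c7∈{5}] r9c7's peers cover all but 5 ⇒ r9c7=5.
Step 9. [r9c3∈{2}] r9c3 is down to just 2. So r9c3=2.
Step 10. [r4c6∈{3,6}] across row 4, 3 lands solely at r4c6 ⇒ r4c6=3.
Step 11. [r6c6∈{6}] r6c6 is down to just 6 ⇒ r6c6=6.
Step 12. [r2c9∈{1,2,4}] col 9 places 2 nowhere but r2c9, so r2c9=2.
Step 13. [r2c2∈{1}] r2c2 has the single candidate 1. So r2c2=1.
Step 14. [r3c5∈{1,3,4}] in row 3, 3 fits only at r3c5, so r3c5=3.
Step 15. [r8c5∈{6}] r8c5's peers cover all but 6, so r8c5=6.
Step 16. [r2c5∈{4}] r2c5 has the single candidate 4, so r2c5=4.
Step 17. [r3c8∈{4,7}] in col 8, 4 fits only at r3c8 ⇒ r3c8=4.
Step 18. [r5c8∈{6,7}] col 8 places 7 nowhere but r5c8, so r5c8=7.
Step 19. [r5c1∈{2,6}] row 5 places 2 nowhere but r5c1. So r5c1=2.
Step 20. [r9c4∈{8}] r9c4 is down to just 8. So r9c4=8.
Step 21. [r6c4∈{1}] only 1 remains possible at r6c4, so r6c4=1.
Step 22. [r3c7∈{1,7}] across col 7, 1 lands solely at r3c7, so r3c7=1.
Step 23. [r2c8∈{6}] nothing but 6 survives at r2c8 ⇒ r2c8=6.
Step 24. [r5c3∈{1,8}] row 5 places 1 nowhere but r5c3, so r5c3=1.
Step 25. [r8c4∈{3}] r8c4's peers cover all but 3. So r8c4=3.
Step 26. [r9c5∈{9}] nothing but 9 survives at r9c5. So r9c5=9.
Step 27. [r5c9∈{5}] only 5 remains possible at r5c9. So r5c9=5.
Step 28. [r5c5∈{8}] r5c5's peers cover all but 8, so r5c5=8.
Step 29. [r6c3∈{8}] r6c3 is down to just 8. So r6c3=8.
Step 30. [r6c9∈{3}] r6c9 has the single candidate 3 ⇒ r6c9=3.
Step 31. [r3c9∈{7}] r3c9's peers cover all but 7, so r3c9=7.
Step 32. [r6c7∈{9}] only 9 remains possible at r6c7, so r6c7=9.
Step 33. [r1c1∈{7}] r1c1's peers cover all but 7, so r1c1=7.
Step 34. [r8c9∈{1}] nothing but 1 survives at r8c9. So r8c9=1.
Step 35. [r1c4∈{6}] r1c4 has the single candidate 6, so r1c4=6.
Step 36. [r9c9∈{4}] r9c9 is down to just 4. So r9c9=4.
Step 37. [r1c3∈{4}] r1c3 is down to just 4. So r1c3=4.
Step 38. [r5c6∈{4}] nothing but 4 survives at r5c6, so r5c6=4.
Step 39. [r7c5∈{2}] nothing but 2 survives at r7c5. So r7c5=2.
Step 40. [r9c2∈{6}] r9c2 is down to just 6. So r9c2=6.
Step 41. [r1c2∈{2}] nothing but 2 survives at r1c2 ⇒ r1c2=2.
Step 42. [r4c1∈{6}] only 6 remains possible at r4c1. So r4c1=6.
Step 43. [r7c7∈{7}] r7c7's peers cover all but 7, so r7c7=7.
Step 44. [r1c5∈{1}] r1c5 is down to just 1 ⇒ r1c5=1.
Step 45. [r3c2∈{9}] r3c2 has the single candidate 9, so r3c2=9.
Step 46. [r7c3∈{5}] r7c3 has the single candidate 5 ⇒ r7c3=5.
Step 47. [r5c7∈{6}] r5c7's peers cover all but 6, so r5c7=6.
Step 48. [r2c7∈{8}] nothing but 8 survives at r2c7. So r2c7=8.

Answer: 7 2 4 6 1 8 3 5 9 / 5 1 3 7 4 9 8 6 2 / 8 9 6 5 3 2 1 4 7 / 6 5 9 2 7 3 4 1 8 / 2 3 1 9 8 4 6 7 5 / 4 7 8 1 5 6 9 2 3 / 3 8 5 4 2 1 7 9 6 / 9 4 7 3 6 5 2 8 1 / 1 6 2 8 9 7 5 3 4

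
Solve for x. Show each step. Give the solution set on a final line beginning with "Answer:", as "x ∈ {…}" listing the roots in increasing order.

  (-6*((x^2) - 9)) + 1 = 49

Step 1. [(-6*((x^2) - 9)) + 1 = 49] +1 is outermost — subtract 1 both sides, so sub: -6*((x^2) - 9) = 48.
Step 2. [-6*((x^2) - 9) = 48] divide by the outer -6 ⇒ div: (x^2) - 9 = -8.
Step 3. [(x^2) - 9 = -8] 9 comes off first (add 9). So sub: x^2 = 1.
Step 4. [x^2 = 1] √ both sides: 1 ≥ 0 gives two branches. So sqrt: x = 1 or -1.

Answer: x ∈ {-1, 1}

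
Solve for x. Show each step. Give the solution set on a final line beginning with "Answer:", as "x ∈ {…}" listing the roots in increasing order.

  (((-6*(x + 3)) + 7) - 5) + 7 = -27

Step 1. [(((-6*(x + 3)) + 7) - 5) + 7 = -27] +7 is outermost — subtract 7 both sides. So sub: ((-6*(x + 3)) + 7) - 5 = -34.
Step 2. [((-6*(x + 3)) + 7) - 5 = -34] peel the -5: add 5 from each side, so sub: (-6*(x + 3)) + 7 = -29.
Step 3. [(-6*(x + 3)) + 7 = -29] subtract 7: x sits inside (… + 7), so sub: -6*(x + 3) = -36.
Step 4. [-6*(x + 3) = -36] -6·(inner) — divide through by -6. So div: x + 3 = 6.
Step 5. [x + 3 = 6] +3 is outermost — subtract 3 both sides ⇒ sub: x = 3.

Answer: x ∈ {3}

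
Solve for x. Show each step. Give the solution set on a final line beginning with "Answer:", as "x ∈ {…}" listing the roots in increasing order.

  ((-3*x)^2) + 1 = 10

Step 1. [((-3*x)^2) + 1 = 10] the outer +1 inverts by subtracting 1. So sub: (-3*x)^2 = 9.
Step 2. [(-3*x)^2 = 9] 9 ≥ 0, LHS is (·)² — take ±√, so sqrt: -3*x = 3 or -3.
Step 3. [-3*x = 3 or -3] -3·(inner) — divide through by -3, so div: x = -1 or 1.

Answer: x ∈ {-1, 1}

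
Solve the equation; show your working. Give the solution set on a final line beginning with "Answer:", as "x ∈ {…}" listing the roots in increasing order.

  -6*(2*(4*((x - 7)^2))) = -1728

Step 1. [-6*(2*(4*((x - 7)^2))) = -1728] divide by the outer -6. So div: 2*(4*((x - 7)^2)) = 288.
Step 2. [2*(4*((x - 7)^2)) = 288] LHS = 2·(…); ÷2 both sides, so div: 4*((x - 7)^2) = 144.
Step 3. [4*((x - 7)^2) = 144] 4·(inner) — divide through by 4, so div: (x - 7)^2 = 36.
Step 4. [(x - 7)^2 = 36] LHS squared, RHS 36 ≥ 0: apply √ (±), so sqrt: x - 7 = 6 or -6.
Step 5. [x - 7 = 6 or -6] the outer -7 inverts by adding 7. So sub: x = 13 or 1.

Answer: x ∈ {1, 13}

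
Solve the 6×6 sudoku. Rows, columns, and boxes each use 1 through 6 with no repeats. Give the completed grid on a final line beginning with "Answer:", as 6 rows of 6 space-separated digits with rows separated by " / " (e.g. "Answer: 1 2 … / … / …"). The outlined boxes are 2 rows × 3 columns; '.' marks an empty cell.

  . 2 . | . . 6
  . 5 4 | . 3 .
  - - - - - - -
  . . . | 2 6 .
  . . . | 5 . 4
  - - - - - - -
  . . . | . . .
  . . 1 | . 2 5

Step 1. [r2c4∈{1}] r2c4's peers cover all but 1, so r2c4=1.
Step 2. [r3c6∈{1,3}] r3c6 is the only open cell in box 4 admitting 3, so r3c6=3.
Step 3. [r1c1∈{1,3}] in row 1, 1 fits only at r1c1 ⇒ r1c1=1.
Step 4. [r2c1∈{6}] r2c1 has the single candidate 6 ⇒ r2c1=6.
Step 5. [r1c4∈{4}] nothing but 4 survives at r1c4. So r1c4=4.
Step 6. [r5c5∈{1,4}] col 5 places 4 nowhere but r5c5, so r5c5=4.
Step 7. [r3c2∈{1,4}] r3c2 is the only open cell in row 3 admitting 1, so r3c2=1.
Step 8. [r6c2∈{3,4,6}] 4 has one home in col 2: r6c2, so r6c2=4.
Step 9. [r6c1∈{3}] only 3 remains possible at r6c1 ⇒ r6c1=3.
Step 10. [r5c2∈{6}] r5c2 has the single candidate 6. So r5c2=6.
Step 11. [r4c1∈{2}] r4c1's peers cover all but 2 ⇒ r4c1=2.
Step 12. [r5c1∈{5}] r5c1 has the single candidate 5 ⇒ r5c1=5.
Step 13. [r4c3∈{3,6}] across row 4, 6 lands solely at r4c3 ⇒ r4c3=6.
Step 14. [r4c2∈{3}] r4c2 is down to just 3. So r4c2=3.
Step 15. [r5c3∈{2}] r5c3 is down to just 2. So r5c3=2.
Step 16. [r1c3∈{3}] r1c3's peers cover all but 3, so r1c3=3.
Step 17. [r2c6∈{2}] only 2 remains possible at r2c6 ⇒ r2c6=2.
Step 18. [r5c4∈{3}] r5c4 has the single candidate 3, so r5c4=3.
Step 19. [r6c4∈{6}] r6c4 has the single candidate 6. So r6c4=6.
Step 20. [r1c5∈{5}] only 5 remains possible at r1c5. So r1c5=5.
Step 21. [r3c1∈{4}] only 4 remains possible at r3c1 ⇒ r3c1=4.
Step 22. [r5c6∈{1}] r5c6 has the single candidate 1 ⇒ r5c6=1.
Step 23. [r4c5∈{1}] r4c5's peers cover all but 1, so r4c5=1.
Step 24. [r3c3∈{5}] r3c3 has the single candidate 5, so r3c3=5.

Answer: 1 2 3 4 5 6 / 6 5 4 1 3 2 / 4 1 5 2 6 3 / 2 3 6 5 1 4 / 5 6 2 3 4 1 / 3 4 1 6 2 5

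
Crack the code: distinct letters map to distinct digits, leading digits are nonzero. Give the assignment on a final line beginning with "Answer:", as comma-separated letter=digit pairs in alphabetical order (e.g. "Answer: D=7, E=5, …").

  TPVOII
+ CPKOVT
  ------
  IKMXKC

Step 1. [col 1: I + T ≡ C (mod 10)] T=5 is one option consistent with column 1 (I + T ≡ C (mod 10), carry-in 0) — take it, so T=5.
Step 2. [col 1: I + T ≡ C (mod 10)] I=7 is one option consistent with column 1 (I + T ≡ C (mod 10), carry-in 0) — take it. So I=7.
Step 3. [col 1: I + T ≡ C (mod 10)] in column 1 we have I+T≡C with carry-in 0; given I=7, T=5 and digits 5,7 already taken and all letters distinct, that pins C to 2, so C=2.
Step 4. [col 2: I + V ≡ K (mod 10)] K=9 is one option consistent with column 2 (I + V ≡ K (mod 10), carry-in 1) — take it ⇒ K=9.
Step 5. [col 2: I + V ≡ K (mod 10)] from column 2 (I=7, K=9, carry-in 1, digits 2,5,7,9 already taken and all letters distinct): V must equal 1, so V=1.
Step 6. [col 3: O + O ≡ X (mod 10)] no forcing yet in column 3 (carry-in 0); X=6 is free and consistent — try it. So X=6.
Step 7. [col 3: O + O ≡ X (mod 10)] column 3 (O + O ≡ X (mod 10), carry-in 0) doesn't pin O yet; pick O=3 and continue. So O=3.
Step 8. [col 4: V + K ≡ M (mod 10)] from column 4 (V=1, K=9, carry-in 0, digits 1,2,3,5,6,7,9 already taken and all letters distinct): M must equal 0, so M=0.
Step 9. [col 5: P + P ≡ K (mod 10)] column 5 reads P+P+carry(1)=K with K=9; with digits 0,1,2,3,5,6,7,9 already taken and all letters distinct, the only value for P is 4. So P=4.

Answer: C=2, I=7, K=9, M=0, O=3, P=4, T=5, V=1, X=6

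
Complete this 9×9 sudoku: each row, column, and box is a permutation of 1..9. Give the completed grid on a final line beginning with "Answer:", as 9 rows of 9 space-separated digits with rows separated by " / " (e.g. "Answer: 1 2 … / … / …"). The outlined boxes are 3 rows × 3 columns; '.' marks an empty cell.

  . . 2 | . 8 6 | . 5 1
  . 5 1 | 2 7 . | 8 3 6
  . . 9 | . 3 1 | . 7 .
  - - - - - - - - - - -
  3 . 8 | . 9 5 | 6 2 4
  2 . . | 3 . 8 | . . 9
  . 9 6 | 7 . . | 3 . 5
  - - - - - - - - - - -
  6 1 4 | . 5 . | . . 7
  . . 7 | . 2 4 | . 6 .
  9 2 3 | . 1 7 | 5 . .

Step 1. [r2c1∈{4}] r2c1's peers cover all but 4. So r2c1=4.
Step 2. [r7c8∈{8,9}] r7c8 is the only open cell in col 8 admitting 9 ⇒ r7c8=9.
Step 3. [r8c2∈{8}] nothing but 8 survives at r8c2, so r8c2=8.
Step 4. [r5c8∈{1}] only 1 remains possible at r5c8, so r5c8=1.
Step 5. [r5c2∈{4,7}] col 2 places 4 nowhere but r5c2, so r5c2=4.
Step 6. [r9c9∈{8}] only 8 remains possible at r9c9 ⇒ r9c9=8.
Step 7. [r1c7∈{4,9}] 9 has one home in col 7: r1c7 ⇒ r1c7=9.
Step 8. [r3c7∈{2,4}] 4 has one home in col 7: r3c7, so r3c7=4.
Step 9. [r4c2∈{7}] nothing but 7 survives at r4c2. So r4c2=7.
Step 10. [r5c5∈{6}] only 6 remains possible at r5c5 ⇒ r5c5=6.
Step 11. [r3c1∈{8}] nothing but 8 survives at r3c1. So r3c1=8.
Step 12. [r1c2∈{3}] only 3 remains possible at r1c2, so r1c2=3.
Step 13. [r6c6∈{2}] r6c6's peers cover all but 2, so r6c6=2.
Step 14. [r4c4∈{1}] r4c4 is down to just 1. So r4c4=1.
Step 15. [r1c1∈{7}] r1c1's peers cover all but 7. So r1c1=7.
Step 16. [r7c4∈{8}] nothing but 8 survives at r7c4, so r7c4=8.
Step 17. [r6c5∈{4}] r6c5's peers cover all but 4 ⇒ r6c5=4.
Step 18. [r8c7∈{1}] r8c7 has the single candidate 1 ⇒ r8c7=1.
Step 19. [r3c4∈{5}] nothing but 5 survives at r3c4 ⇒ r3c4=5.
Step 20. [r7c6∈{3}] only 3 remains possible at r7c6, so r7c6=3.
Step 21. [r8c4∈{9}] only 9 remains possible at r8c4 ⇒ r8c4=9.
Step 22. [r8c9∈{3}] only 3 remains possible at r8c9 ⇒ r8c9=3.
Step 23. [r5c3∈{5}] r5c3's peers cover all but 5, so r5c3=5.
Step 24. [r9c8∈{4}] r9c8 has the single candidate 4. So r9c8=4.
Step 25. [r3c9∈{2}] r3c9 has the single candidate 2. So r3c9=2.
Step 26. [r9c4∈{6}] nothing but 6 survives at r9c4, so r9c4=6.
Step 27. [r8c1∈{5}] r8c1 has the single candidate 5. So r8c1=5.
Step 28. [r3c2∈{6}] nothing but 6 survives at r3c2 ⇒ r3c2=6.
Step 29. [r1c4∈{4}] r1c4 has the single candidate 4 ⇒ r1c4=4.
Step 30. [r7c7∈{2}] r7c7 is down to just 2, so r7c7=2.
Step 31. [r6c1∈{1}] only 1 remains possible at r6c1. So r6c1=1.
Step 32. [r5c7∈{7}] r5c7 is down to just 7 ⇒ r5c7=7.
Step 33. [r6c8∈{8}] nothing but 8 survives at r6c8. So r6c8=8.
Step 34. [r2c6∈{9}] nothing but 9 survives at r2c6, so r2c6=9.

Answer: 7 3 2 4 8 6 9 5 1 / 4 5 1 2 7 9 8 3 6 / 8 6 9 5 3 1 4 7 2 / 3 7 8 1 9 5 6 2 4 / 2 4 5 3 6 8 7 1 9 / 1 9 6 7 4 2 3 8 5 / 6 1 4 8 5 3 2 9 7 / 5 8 7 9 2 4 1 6 3 / 9 2 3 6 1 7 5 4 8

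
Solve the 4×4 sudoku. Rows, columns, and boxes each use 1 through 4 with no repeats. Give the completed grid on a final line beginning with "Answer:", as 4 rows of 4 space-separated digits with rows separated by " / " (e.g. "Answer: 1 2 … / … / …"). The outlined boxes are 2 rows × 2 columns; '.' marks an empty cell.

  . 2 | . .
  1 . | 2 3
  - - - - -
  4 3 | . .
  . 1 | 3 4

Step 1. [r1c4∈{1}] nothing but 1 survives at r1c4, so r1c4=1.
Step 2. [r3c3∈{1}] r3c3's peers cover all but 1, so r3c3=1.
Step 3. [r4c1∈{2}] only 2 remains possible at r4c1. So r4c1=2.
Step 4. [r1c1∈{3}] nothing but 3 survives at r1c1 ⇒ r1c1=3.
Step 5. [r3c4∈{2}] r3c4 is down to just 2, so r3c4=2.
Step 6. [r1c3∈{4}] only 4 remains possible at r1c3. So r1c3=4.
Step 7. [r2c2∈{4}] nothing but 4 survives at r2c2 ⇒ r2c2=4.

Answer: 3 2 4 1 / 1 4 2 3 / 4 3 1 2 / 2 1 3 4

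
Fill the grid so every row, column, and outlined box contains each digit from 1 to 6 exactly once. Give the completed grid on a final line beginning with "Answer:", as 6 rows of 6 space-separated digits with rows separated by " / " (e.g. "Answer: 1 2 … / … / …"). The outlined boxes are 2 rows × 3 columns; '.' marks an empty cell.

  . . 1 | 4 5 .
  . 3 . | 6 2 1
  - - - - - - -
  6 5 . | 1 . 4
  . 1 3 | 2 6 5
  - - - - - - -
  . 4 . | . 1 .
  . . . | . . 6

Step 1. [r6c2∈{2}] r6c2 is down to just 2. So r6c2=2.
Step 2. [r6c3∈{5}] nothing but 5 survives at r6c3. So r6c3=5.
Step 3. [r6c4∈{3}] r6c4 is down to just 3, so r6c4=3.
Step 4. [r4c1∈{4}] r4c1 is down to just 4. So r4c1=4.
Step 5. [r6c1∈{1}] r6c1 is down to just 1, so r6c1=1.
Step 6. [r3c3∈{2}] nothing but 2 survives at r3c3. So r3c3=2.
Step 7. [r1c1∈{2}] nothing but 2 survives at r1c1. So r1c1=2.
Step 8. [r5c4∈{5}] r5c4 is down to just 5, so r5c4=5.
Step 9. [r5c3∈{6}] r5c3 is down to just 6. So r5c3=6.
Step 10. [r6c5∈{4}] only 4 remains possible at r6c5. So r6c5=4.
Step 11. [r2c1∈{5}] r2c1 has the single candidate 5, so r2c1=5.
Step 12. [r2c3∈{4}] r2c3 is down to just 4 ⇒ r2c3=4.
Step 13. [r5c1∈{3}] r5c1 is down to just 3 ⇒ r5c1=3.
Step 14. [r3c5∈{3}] r3c5's peers cover all but 3. So r3c5=3.
Step 15. [r1c2∈{6}] nothing but 6 survives at r1c2 ⇒ r1c2=6.
Step 16. [r5c6∈{2}] r5c6 is down to just 2 ⇒ r5c6=2.
Step 17. [r1c6∈{3}] only 3 remains possible at r1c6. So r1c6=3.

Answer: 2 6 1 4 5 3 / 5 3 4 6 2 1 / 6 5 2 1 3 4 / 4 1 3 2 6 5 / 3 4 6 5 1 2 / 1 2 5 3 4 6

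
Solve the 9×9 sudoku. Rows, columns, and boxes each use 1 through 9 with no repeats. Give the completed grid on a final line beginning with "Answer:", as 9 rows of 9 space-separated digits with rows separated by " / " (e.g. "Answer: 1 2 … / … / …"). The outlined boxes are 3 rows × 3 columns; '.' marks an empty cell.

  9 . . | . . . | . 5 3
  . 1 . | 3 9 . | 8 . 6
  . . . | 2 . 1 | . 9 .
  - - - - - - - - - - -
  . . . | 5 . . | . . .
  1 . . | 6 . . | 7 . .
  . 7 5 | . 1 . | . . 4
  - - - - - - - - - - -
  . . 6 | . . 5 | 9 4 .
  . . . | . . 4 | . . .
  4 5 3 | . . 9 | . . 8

Step 1. [r8c3∈{1,2,7,8,9}] across col 3, 1 lands solely at r8c3, so r8c3=1.
Step 2. [r2c6∈{7}] nothing but 7 survives at r2c6. So r2c6=7.
Step 3. [r2c8∈{2}] r2c8's peers cover all but 2, so r2c8=2.
Step 4. [r4c5∈{2,3,4,7,8}] across row 4, 7 lands solely at r4c5 ⇒ r4c5=7.
Step 5. [r5c5∈{2,3,4,8}] r5c5 is the only open cell in box 5 admitting 4 ⇒ r5c5=4.
Step 6. [r1c3∈{2,4,7,8}] row 1 places 7 nowhere but r1c3 ⇒ r1c3=7.
Step 7. [r1c2∈{2,4,6,8}] r1c2 is the only open cell in row 1 admitting 2, so r1c2=2.
Step 8. [r7c2∈{8}] only 8 remains possible at r7c2. So r7c2=8.
Step 9. [r8c7∈{2,3,5,6}] col 7 places 5 nowhere but r8c7, so r8c7=5.
Step 10. [r8c8∈{3,6,7}] across box 9, 3 lands solely at r8c8, so r8c8=3.
Step 11. [r8c5∈{2,6,8}] 6 has one home in row 8: r8c5. So r8c5=6.
Step 12. [r9c8∈{1,6,7}] col 8 places 7 nowhere but r9c8 ⇒ r9c8=7.
Step 13. [r8c9∈{2}] r8c9 is down to just 2 ⇒ r8c9=2.
Step 14. [r4c8∈{1,6,8}] in col 8, 1 fits only at r4c8 ⇒ r4c8=1.
Step 15. [r7c1∈{2,7}] r7c1 is the only open cell in box 7 admitting 2. So r7c1=2.
Step 16. [r6c8∈{6,8}] r6c8 is the only open cell in col 8 admitting 6. So r6c8=6.
Step 17. [r2c3∈{4}] r2c3 is down to just 4. So r2c3=4.
Step 18. [r3c3∈{8}] r3c3 is down to just 8. So r3c3=8.
Step 19. [r8c4∈{7,8}] across row 8, 8 lands solely at r8c4. So r8c4=8.
Step 20. [r4c2∈{3,4,6,9}] across row 4, 4 lands solely at r4c2, so r4c2=4.
Step 21. [r4c1∈{3,6,8}] 6 has one home in row 4: r4c1. So r4c1=6.
Step 22. [r4c6∈{2,3,8}] in row 4, 8 fits only at r4c6 ⇒ r4c6=8.
Step 23. [r4c9∈{9}] r4c9 is down to just 9, so r4c9=9.
Step 24. [r9c4∈{1}] nothing but 1 survives at r9c4. So r9c4=1.
Step 25. [r5c3∈{2,9}] col 3 places 9 nowhere but r5c3 ⇒ r5c3=9.
Step 26. [r5c2∈{3}] nothing but 3 survives at r5c2 ⇒ r5c2=3.
Step 27. [r4c7∈{2,3}] r4c7 is the only open cell in row 4 admitting 3 ⇒ r4c7=3.
Step 28. [r5c6∈{2}] r5c6's peers cover all but 2. So r5c6=2.
Step 29. [r1c7∈{1,4}] in row 1, 1 fits only at r1c7. So r1c7=1.
Step 30. [r3c5∈{5}] nothing but 5 survives at r3c5. So r3c5=5.
Step 31. [r3c9∈{7}] r3c9 has the single candidate 7. So r3c9=7.
Step 32. [r1c6∈{6}] only 6 remains possible at r1c6, so r1c6=6.
Step 33. [r7c4∈{7}] r7c4 is down to just 7. So r7c4=7.
Step 34. [r3c1∈{3}] r3c1 has the single candidate 3. So r3c1=3.
Step 35. [r9c7∈{6}] nothing but 6 survives at r9c7. So r9c7=6.
Step 36. [r6c4∈{9}] r6c4 is down to just 9 ⇒ r6c4=9.
Step 37. [r4c3∈{2}] nothing but 2 survives at r4c3, so r4c3=2.
Step 38. [r7c9∈{1}] nothing but 1 survives at r7c9. So r7c9=1.
Step 39. [r1c5∈{8}] only 8 remains possible at r1c5, so r1c5=8.
Step 40. [r5c9∈{5}] r5c9 is down to just 5 ⇒ r5c9=5.
Step 41. [r9c5∈{2}] r9c5 is down to just 2 ⇒ r9c5=2.
Step 42. [r7c5∈{3}] r7c5's peers cover all but 3. So r7c5=3.
Step 43. [r6c6∈{3}] r6c6's peers cover all but 3 ⇒ r6c6=3.
Step 44. [r2c1∈{5}] nothing but 5 survives at r2c1. So r2c1=5.
Step 45. [r3c7∈{4}] r3c7 is down to just 4, so r3c7=4.
Step 46. [r6c7∈{2}] r6c7 has the single candidate 2, so r6c7=2.
Step 47. [r5c8∈{8}] r5c8's peers cover all but 8 ⇒ r5c8=8.
Step 48. [r8c2∈{9}] r8c2 has the single candidate 9, so r8c2=9.
Step 49. [r6c1∈{8}] only 8 remains possible at r6c1, so r6c1=8.
Step 50. [r1c4∈{4}] r1c4's peers cover all but 4. So r1c4=4.
Step 51. [r3c2∈{6}] nothing but 6 survives at r3c2. So r3c2=6.
Step 52. [r8c1∈{7}] r8c1 has the single candidate 7. So r8c1=7.

Answer: 9 2 7 4 8 6 1 5 3 / 5 1 4 3 9 7 8 2 6 / 3 6 8 2 5 1 4 9 7 / 6 4 2 5 7 8 3 1 9 / 1 3 9 6 4 2 7 8 5 / 8 7 5 9 1 3 2 6 4 / 2 8 6 7 3 5 9 4 1 / 7 9 1 8 6 4 5 3 2 / 4 5 3 1 2 9 6 7 8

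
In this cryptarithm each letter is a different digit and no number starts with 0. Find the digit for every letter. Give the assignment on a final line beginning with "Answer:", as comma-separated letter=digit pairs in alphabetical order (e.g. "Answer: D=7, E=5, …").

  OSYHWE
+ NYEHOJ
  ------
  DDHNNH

Step 1. [col 1: E + J ≡ H (mod 10)] column 1 (E + J ≡ H (mod 10), carry-in 0) doesn't pin H yet; pick H=6 and continue ⇒ H=6.
Step 2. [col 1: E + J ≡ H (mod 10)] column 1 (E + J ≡ H (mod 10), carry-in 0) doesn't pin J yet; pick J=9 and continue. So J=9.
Step 3. [col 1: E + J ≡ H (mod 10)] column 1: given J=9, H=6, carry-in 0, and digits 6,9 already taken and all letters distinct, E+J≡H (mod 10) forces E=7 ⇒ E=7.
Step 4. [col 2: W + O ≡ N (mod 10)] several values work for O in column 2 (W + O ≡ N (mod 10), carry-in 1); try O=1, so O=1.
Step 5. [col 2: W + O ≡ N (mod 10)] N=2 is one option consistent with column 2 (W + O ≡ N (mod 10), carry-in 1) — take it. So N=2.
Step 6. [col 2: W + O ≡ N (mod 10)] in column 2 we have W+O≡N with carry-in 1; given O=1, N=2 and digits 1,2,6,7,9 already taken and all letters distinct, that pins W to 0, so W=0.
Step 7. [col 4: Y + E ≡ H (mod 10)] column 4: given E=7, H=6, carry-in 1, and digits 0,1,2,6,7,9 already taken and all letters distinct, Y+E≡H (mod 10) forces Y=8, so Y=8.
Step 8. [col 5: S + Y ≡ D (mod 10)] D=4 is one option consistent with column 5 (S + Y ≡ D (mod 10), carry-in 1) — take it ⇒ D=4.
Step 9. [col 5: S + Y ≡ D (mod 10)] from column 5 (Y=8, D=4, carry-in 1, digits 0,1,2,4,6,7,8,9 already taken and all letters distinct): S must equal 5, so S=5.

Answer: D=4, E=7, H=6, J=9, N=2, O=1, S=5, W=0, Y=8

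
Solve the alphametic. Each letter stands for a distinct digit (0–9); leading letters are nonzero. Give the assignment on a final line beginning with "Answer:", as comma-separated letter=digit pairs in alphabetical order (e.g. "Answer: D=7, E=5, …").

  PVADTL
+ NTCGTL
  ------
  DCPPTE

Step 1. [col 1: L + L ≡ E (mod 10)] several values work for L in column 1 (L + L ≡ E (mod 10), carry-in 0); try L=5, so L=5.
Step 2. [col 1: L + L ≡ E (mod 10)] from column 1 (L=5, carry-in 0, digits 5 already taken and all letters distinct): E must equal 0 ⇒ E=0.
Step 3. [col 2: T + T ≡ T (mod 10)] from column 2 (nothing yet, carry-in 1, digits 0,5 already taken and all letters distinct): T must equal 9, so T=9.
Step 4. [col 3: D + G ≡ P (mod 10)] P=6 is one option consistent with column 3 (D + G ≡ P (mod 10), carry-in 1) — take it. So P=6.
Step 5. [col 3: D + G ≡ P (mod 10)] D=8 is one option consistent with column 3 (D + G ≡ P (mod 10), carry-in 1) — take it ⇒ D=8.
Step 6. [col 3: D + G ≡ P (mod 10)] column 3 reads D+G+carry(1)=P with D=8, P=6; with digits 0,5,6,8,9 already taken and all letters distinct, the only value for G is 7, so G=7.
Step 7. [col 4: A + C ≡ P (mod 10)] column 4 (A + C ≡ P (mod 10), carry-in 1) doesn't pin C yet; pick C=3 and continue. So C=3.
Step 8. [col 4: A + C ≡ P (mod 10)] in column 4 we have A+C≡P with carry-in 1; given C=3, P=6 and digits 0,3,5,6,7,8,9 already taken and all letters distinct, that pins A to 2 ⇒ A=2.
Step 9. [col 5: V + T ≡ C (mod 10)] in column 5 we have V+T≡C with carry-in 0; given T=9, C=3 and digits 0,2,3,5,6,7,8,9 already taken and all letters distinct, that pins V to 4, so V=4.
Step 10. [col 6: P + N ≡ D (mod 10)] column 6: given P=6, D=8, carry-in 1, and digits 0,2,3,4,5,6,7,8,9 already taken and all letters distinct, P+N≡D (mod 10) forces N=1. So N=1.

Answer: A=2, C=3, D=8, E=0, G=7, L=5, N=1, P=6, T=9, V=4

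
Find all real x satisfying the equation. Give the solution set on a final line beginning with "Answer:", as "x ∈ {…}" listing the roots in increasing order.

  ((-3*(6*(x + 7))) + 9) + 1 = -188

Step 1. [((-3*(6*(x + 7))) + 9) + 1 = -188] subtract 1: x sits inside (… + 1) ⇒ sub: (-3*(6*(x + 7))) + 9 = -189.
Step 2. [(-3*(6*(x + 7))) + 9 = -189] -3 | LHS and -3 | -189: pull -3 out ⇒ factor: (6*(x + 7)) - 3 = 63.
Step 3. [(6*(x + 7)) - 3 = 63] 3 comes off first (add 3) ⇒ sub: 6*(x + 7) = 66.
Step 4. [6*(x + 7) = 66] 6 out front; divide by 6, so div: x + 7 = 11.
Step 5. [x + 7 = 11] the outer +7 inverts by subtracting 7, so sub: x = 4.

Answer: x ∈ {4}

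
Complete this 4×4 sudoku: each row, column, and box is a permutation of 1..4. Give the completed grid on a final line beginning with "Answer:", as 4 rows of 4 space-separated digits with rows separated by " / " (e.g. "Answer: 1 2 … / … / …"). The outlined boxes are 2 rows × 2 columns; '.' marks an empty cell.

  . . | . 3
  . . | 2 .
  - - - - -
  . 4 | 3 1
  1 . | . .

Step 1. [r2c4∈{4}] r2c4 has the single candidate 4. So r2c4=4.
Step 2. [r3c1∈{2}] r3c1 is down to just 2 ⇒ r3c1=2.
Step 3. [r2c2∈{1,3}] r2c2 is the only open cell in row 2 admitting 1. So r2c2=1.
Step 4. [r2c1∈{3}] only 3 remains possible at r2c1. So r2c1=3.
Step 5. [r1c1∈{4}] only 4 remains possible at r1c1. So r1c1=4.
Step 6. [r4c2∈{3}] nothing but 3 survives at r4c2. So r4c2=3.
Step 7. [r1c3∈{1}] only 1 remains possible at r1c3, so r1c3=1.
Step 8. [r4c3∈{4}] r4c3 is down to just 4, so r4c3=4.
Step 9. [r4c4∈{2}] r4c4 has the single candidate 2, so r4c4=2.
Step 10. [r1c2∈{2}] r1c2 is down to just 2. So r1c2=2.

Answer: 4 2 1 3 / 3 1 2 4 / 2 4 3 1 / 1 3 4 2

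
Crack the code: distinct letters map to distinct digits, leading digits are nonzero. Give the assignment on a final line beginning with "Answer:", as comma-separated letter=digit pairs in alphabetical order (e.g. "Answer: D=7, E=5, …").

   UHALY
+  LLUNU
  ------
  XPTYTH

Step 1. [col 1: Y + U ≡ H (mod 10)] column 1 (Y + U ≡ H (mod 10), carry-in 0) doesn't pin U yet; pick U=8 and continue. So U=8.
Step 2. [X] X is the leading digit of a 6-digit sum of two 5-digit numbers; the final carry is exactly 1 ⇒ X=1.
Step 3. [col 1: Y + U ≡ H (mod 10)] several values work for Y in column 1 (Y + U ≡ H (mod 10), carry-in 0); try Y=9 ⇒ Y=9.
Step 4. [col 1: Y + U ≡ H (mod 10)] from column 1 (Y=9, U=8, carry-in 0, digits 1,8,9 already taken and all letters distinct): H must equal 7 ⇒ H=7.
Step 5. [col 2: L + N ≡ T (mod 10)] several values work for L in column 2 (L + N ≡ T (mod 10), carry-in 1); try L=5. So L=5.
Step 6. [col 2: L + N ≡ T (mod 10)] N=6 is one option consistent with column 2 (L + N ≡ T (mod 10), carry-in 1) — take it ⇒ N=6.
Step 7. [col 2: L + N ≡ T (mod 10)] column 2: given L=5, N=6, carry-in 1, and digits 1,5,6,7,8,9 already taken and all letters distinct, L+N≡T (mod 10) forces T=2 ⇒ T=2.
Step 8. [col 3: A + U ≡ Y (mod 10)] in column 3 we have A+U≡Y with carry-in 1; given U=8, Y=9 and digits 1,2,5,6,7,8,9 already taken and all letters distinct, that pins A to 0. So A=0.
Step 9. [col 5: U + L ≡ P (mod 10)] from column 5 (U=8, L=5, carry-in 1, digits 0,1,2,5,6,7,8,9 already taken and all letters distinct): P must equal 4. So P=4.

Answer: A=0, H=7, L=5, N=6, P=4, T=2, U=8, X=1, Y=9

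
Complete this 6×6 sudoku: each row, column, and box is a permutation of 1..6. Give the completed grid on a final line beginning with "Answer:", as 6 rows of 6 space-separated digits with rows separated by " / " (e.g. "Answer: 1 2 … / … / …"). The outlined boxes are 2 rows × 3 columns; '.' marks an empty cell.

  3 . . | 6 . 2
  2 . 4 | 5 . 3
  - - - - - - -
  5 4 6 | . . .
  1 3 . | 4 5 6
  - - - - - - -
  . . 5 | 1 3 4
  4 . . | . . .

Step 1. [r1c3∈{1}] r1c3's peers cover all but 1. So r1c3=1.
Step 2. [r6c4∈{2}] r6c4's peers cover all but 2, so r6c4=2.
Step 3. [r2c2∈{6}] nothing but 6 survives at r2c2, so r2c2=6.
Step 4. [r3c6∈{1}] nothing but 1 survives at r3c6 ⇒ r3c6=1.
Step 5. [r5c1∈{6}] r5c1 is down to just 6. So r5c1=6.
Step 6. [r1c2∈{5}] r1c2 has the single candidate 5 ⇒ r1c2=5.
Step 7. [r2c5∈{1}] nothing but 1 survives at r2c5. So r2c5=1.
Step 8. [r6c2∈{1}] nothing but 1 survives at r6c2, so r6c2=1.
Step 9. [r4c3∈{2}] r4c3 has the single candidate 2 ⇒ r4c3=2.
Step 10. [r6c3∈{3}] r6c3 has the single candidate 3. So r6c3=3.
Step 11. [r5c2∈{2}] r5c2 is down to just 2 ⇒ r5c2=2.
Step 12. [r1c5∈{4}] nothing but 4 survives at r1c5. So r1c5=4.
Step 13. [r6c5∈{6}] only 6 remains possible at r6c5 ⇒ r6c5=6.
Step 14. [r3c5∈{2}] r3c5's peers cover all but 2. So r3c5=2.
Step 15. [r3c4∈{3}] only 3 remains possible at r3c4 ⇒ r3c4=3.
Step 16. [r6c6∈{5}] r6c6 has the single candidate 5, so r6c6=5.

Answer: 3 5 1 6 4 2 / 2 6 4 5 1 3 / 5 4 6 3 2 1 / 1 3 2 4 5 6 / 6 2 5 1 3 4 / 4 1 3 2 6 5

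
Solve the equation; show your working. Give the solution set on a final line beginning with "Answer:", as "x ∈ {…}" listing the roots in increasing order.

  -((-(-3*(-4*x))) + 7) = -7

Step 1. [-((-(-3*(-4*x))) + 7) = -7] LHS negated; negate both sides ⇒ neg: (-(-3*(-4*x))) + 7 = 7.
Step 2. [(-(-3*(-4*x))) + 7 = 7] peel the +7: subtract 7 from each side. So sub: -(-3*(-4*x)) = 0.
Step 3. [-(-3*(-4*x)) = 0] flip signs both sides ⇒ neg: -3*(-4*x) = 0.
Step 4. [-3*(-4*x) = 0] divide by the outer -3. So div: -4*x = 0.
Step 5. [-4*x = 0] -4 out front; divide by -4. So div: x = 0.

Answer: x ∈ {0}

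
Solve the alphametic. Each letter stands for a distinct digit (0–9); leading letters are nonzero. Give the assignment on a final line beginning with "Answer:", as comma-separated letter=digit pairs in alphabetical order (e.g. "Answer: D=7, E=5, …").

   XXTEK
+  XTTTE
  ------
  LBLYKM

Step 1. [col 1: K + E ≡ M (mod 10)] column 1 (K + E ≡ M (mod 10), carry-in 0) doesn't pin K yet; pick K=9 and continue. So K=9.
Step 2. [L] L is the leading digit of a 6-digit sum of two 5-digit numbers; the final carry is exactly 1, so L=1.
Step 3. [col 1: K + E ≡ M (mod 10)] M=4 is one option consistent with column 1 (K + E ≡ M (mod 10), carry-in 0) — take it ⇒ M=4.
Step 4. [col 1: K + E ≡ M (mod 10)] from column 1 (K=9, M=4, carry-in 0, digits 1,4,9 already taken and all letters distinct): E must equal 5. So E=5.
Step 5. [col 2: E + T ≡ K (mod 10)] column 2 reads E+T+carry(1)=K with E=5, K=9; with digits 1,4,5,9 already taken and all letters distinct, the only value for T is 3, so T=3.
Step 6. [col 3: T + T ≡ Y (mod 10)] column 3: given T=3, carry-in 0, and digits 1,3,4,5,9 already taken and all letters distinct, T+T≡Y (mod 10) forces Y=6. So Y=6.
Step 7. [col 4: X + T ≡ L (mod 10)] from column 4 (T=3, L=1, carry-in 0, digits 1,3,4,5,6,9 already taken and all letters distinct): X must equal 8. So X=8.
Step 8. [col 5: X + X ≡ B (mod 10)] column 5: given X=8, carry-in 1, and digits 1,3,4,5,6,8,9 already taken and all letters distinct, X+X≡B (mod 10) forces B=7. So B=7.

Answer: B=7, E=5, K=9, L=1, M=4, T=3, X=8, Y=6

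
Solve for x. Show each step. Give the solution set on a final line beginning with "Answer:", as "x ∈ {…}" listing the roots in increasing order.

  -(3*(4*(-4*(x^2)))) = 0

Step 1. [-(3*(4*(-4*(x^2)))) = 0] LHS negated; negate both sides, so neg: 3*(4*(-4*(x^2))) = 0.
Step 2. [3*(4*(-4*(x^2))) = 0] 3·(inner) — divide through by 3 ⇒ div: 4*(-4*(x^2)) = 0.
Step 3. [4*(-4*(x^2)) = 0] LHS = 4·(…); ÷4 both sides, so div: -4*(x^2) = 0.
Step 4. [-4*(x^2) = 0] divide by the outer -4 ⇒ div: x^2 = 0.
Step 5. [x^2 = 0] LHS squared, RHS 0 ≥ 0: apply √ (±). So sqrt: x = 0.

Answer: x ∈ {0}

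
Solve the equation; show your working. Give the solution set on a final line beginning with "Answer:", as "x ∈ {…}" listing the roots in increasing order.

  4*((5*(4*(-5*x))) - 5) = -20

Step 1. [4*((5*(4*(-5*x))) - 5) = -20] 4·(inner) — divide through by 4. So div: (5*(4*(-5*x))) - 5 = -5.
Step 2. [(5*(4*(-5*x))) - 5 = -5] 5 | LHS and 5 | -5: pull 5 out. So factor: (4*(-5*x)) - 1 = -1.
Step 3. [(4*(-5*x)) - 1 = -1] -1 is outermost — add 1 both sides ⇒ sub: 4*(-5*x) = 0.
Step 4. [4*(-5*x) = 0] divide by the outer 4 ⇒ div: -5*x = 0.
Step 5. [-5*x = 0] leading coefficient -5: divide by -5, so div: x = 0.

Answer: x ∈ {0}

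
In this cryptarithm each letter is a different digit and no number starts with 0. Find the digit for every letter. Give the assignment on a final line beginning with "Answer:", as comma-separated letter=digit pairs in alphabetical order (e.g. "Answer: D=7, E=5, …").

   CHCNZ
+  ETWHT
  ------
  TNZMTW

Step 1. [col 1: Z + T ≡ W (mod 10)] T=1 is one option consistent with column 1 (Z + T ≡ W (mod 10), carry-in 0) — take it ⇒ T=1.
Step 2. [col 1: Z + T ≡ W (mod 10)] no forcing yet in column 1 (carry-in 0); Z=9 is free and consistent — try it. So Z=9.
Step 3. [col 1: Z + T ≡ W (mod 10)] from column 1 (Z=9, T=1, carry-in 0, digits 1,9 already taken and all letters distinct): W must equal 0. So W=0.
Step 4. [col 2: N + H ≡ T (mod 10)] N=2 is one option consistent with column 2 (N + H ≡ T (mod 10), carry-in 1) — take it, so N=2.
Step 5. [col 2: N + H ≡ T (mod 10)] in column 2 we have N+H≡T with carry-in 1; given N=2, T=1 and digits 0,1,2,9 already taken and all letters distinct, that pins H to 8. So H=8.
Step 6. [col 3: C + W ≡ M (mod 10)] no forcing yet in column 3 (carry-in 1); M=6 is free and consistent — try it ⇒ M=6.
Step 7. [col 3: C + W ≡ M (mod 10)] column 3: given W=0, M=6, carry-in 1, and digits 0,1,2,6,8,9 already taken and all letters distinct, C+W≡M (mod 10) forces C=5 ⇒ C=5.
Step 8. [col 5: C + E ≡ N (mod 10)] column 5: given C=5, N=2, carry-in 0, and digits 0,1,2,5,6,8,9 already taken and all letters distinct, C+E≡N (mod 10) forces E=7. So E=7.

Answer: C=5, E=7, H=8, M=6, N=2, T=1, W=0, Z=9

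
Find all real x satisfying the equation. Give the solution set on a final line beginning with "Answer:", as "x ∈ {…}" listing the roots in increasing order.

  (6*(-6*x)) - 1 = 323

Step 1. [(6*(-6*x)) - 1 = 323] 1 comes off first (add 1), so sub: 6*(-6*x) = 324.
Step 2. [6*(-6*x) = 324] LHS = 6·(…); ÷6 both sides. So div: -6*x = 54.
Step 3. [-6*x = 54] leading coefficient -6: divide by -6 ⇒ div: x = -9.

Answer: x ∈ {-9}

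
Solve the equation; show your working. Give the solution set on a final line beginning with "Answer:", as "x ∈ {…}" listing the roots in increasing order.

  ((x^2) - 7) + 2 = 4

Step 1. [((x^2) - 7) + 2 = 4] 2 comes off first (subtract 2). So sub: (x^2) - 7 = 2.
Step 2. [(x^2) - 7 = 2] peel the -7: add 7 from each side, so sub: x^2 = 9.
Step 3. [x^2 = 9] LHS squared, RHS 9 ≥ 0: apply √ (±), so sqrt: x = 3 or -3.

Answer: x ∈ {-3, 3}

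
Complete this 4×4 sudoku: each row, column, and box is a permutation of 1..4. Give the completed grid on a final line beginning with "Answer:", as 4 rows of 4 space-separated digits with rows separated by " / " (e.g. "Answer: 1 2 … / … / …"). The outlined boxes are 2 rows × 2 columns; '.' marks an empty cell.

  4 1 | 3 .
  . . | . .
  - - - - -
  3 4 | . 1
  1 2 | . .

Step 1. [r1c4∈{2}] r1c4's peers cover all but 2, so r1c4=2.
Step 2. [r2c4∈{4}] r2c4's peers cover all but 4. So r2c4=4.
Step 3. [r4c4∈{3}] only 3 remains possible at r4c4. So r4c4=3.
Step 4. [r2c1∈{2}] r2c1's peers cover all but 2. So r2c1=2.
Step 5. [r4c3∈{4}] r4c3 has the single candidate 4 ⇒ r4c3=4.
Step 6. [r3c3∈{2}] r3c3 has the single candidate 2. So r3c3=2.
Step 7. [r2c3∈{1}] r2c3's peers cover all but 1. So r2c3=1.
Step 8. [r2c2∈{3}] r2c2 has the single candidate 3, so r2c2=3.

Answer: 4 1 3 2 / 2 3 1 4 / 3 4 2 1 / 1 2 4 3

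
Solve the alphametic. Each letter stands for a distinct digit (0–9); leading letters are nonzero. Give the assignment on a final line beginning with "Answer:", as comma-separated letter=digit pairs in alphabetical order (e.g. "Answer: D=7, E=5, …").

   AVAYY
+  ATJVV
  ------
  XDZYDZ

Step 1. [col 1: Y + V ≡ Z (mod 10)] Y=5 is one option consistent with column 1 (Y + V ≡ Z (mod 10), carry-in 0) — take it ⇒ Y=5.
Step 2. [X] the sum has 6 digits but both addends have 5; that extra leading digit X is the final carry, namely 1, so X=1.
Step 3. [col 1: Y + V ≡ Z (mod 10)] V=7 is one option consistent with column 1 (Y + V ≡ Z (mod 10), carry-in 0) — take it ⇒ V=7.
Step 4. [col 1: Y + V ≡ Z (mod 10)] column 1: given Y=5, V=7, carry-in 0, and digits 1,5,7 already taken and all letters distinct, Y+V≡Z (mod 10) forces Z=2 ⇒ Z=2.
Step 5. [col 2: Y + V ≡ D (mod 10)] from column 2 (Y=5, V=7, carry-in 1, digits 1,2,5,7 already taken and all letters distinct): D must equal 3 ⇒ D=3.
Step 6. [col 3: A + J ≡ Y (mod 10)] several values work for J in column 3 (A + J ≡ Y (mod 10), carry-in 1); try J=8 ⇒ J=8.
Step 7. [col 3: A + J ≡ Y (mod 10)] column 3: given J=8, Y=5, carry-in 1, and digits 1,2,3,5,7,8 already taken and all letters distinct, A+J≡Y (mod 10) forces A=6 ⇒ A=6.
Step 8. [col 4: V + T ≡ Z (mod 10)] column 4: given V=7, Z=2, carry-in 1, and digits 1,2,3,5,6,7,8 already taken and all letters distinct, V+T≡Z (mod 10) forces T=4 ⇒ T=4.

Answer: A=6, D=3, J=8, T=4, V=7, X=1, Y=5, Z=2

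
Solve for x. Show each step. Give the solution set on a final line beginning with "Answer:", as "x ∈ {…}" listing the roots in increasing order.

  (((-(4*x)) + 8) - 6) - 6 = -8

Step 1. [(((-(4*x)) + 8) - 6) - 6 = -8] peel the -6: add 6 from each side, so sub: ((-(4*x)) + 8) - 6 = -2.
Step 2. [((-(4*x)) + 8) - 6 = -2] the outer -6 inverts by adding 6. So sub: (-(4*x)) + 8 = 4.
Step 3. [(-(4*x)) + 8 = 4] subtract 8: x sits inside (… + 8). So sub: -(4*x) = -4.
Step 4. [-(4*x) = -4] leading − — multiply by −1. So neg: 4*x = 4.
Step 5. [4*x = 4] divide by the outer 4, so div: x = 1.

Answer: x ∈ {1}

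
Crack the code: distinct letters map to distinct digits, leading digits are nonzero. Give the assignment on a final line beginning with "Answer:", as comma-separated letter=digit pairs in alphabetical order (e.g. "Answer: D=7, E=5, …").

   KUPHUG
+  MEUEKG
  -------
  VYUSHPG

Step 1. [V] V is the leading digit of a 7-digit sum of two 6-digit numbers; the final carry is exactly 1. So V=1.
Step 2. [col 1: G + G ≡ G (mod 10)] from column 1 (nothing yet, carry-in 0, digits 1 already taken and all letters distinct): G must equal 0. So G=0.
Step 3. [col 2: U + K ≡ P (mod 10)] column 2 (U + K ≡ P (mod 10), carry-in 0) doesn't pin U yet; pick U=8 and continue, so U=8.
Step 4. [col 2: U + K ≡ P (mod 10)] several values work for P in column 2 (U + K ≡ P (mod 10), carry-in 0); try P=4. So P=4.
Step 5. [col 2: U + K ≡ P (mod 10)] column 2: given U=8, P=4, carry-in 0, and digits 0,1,4,8 already taken and all letters distinct, U+K≡P (mod 10) forces K=6, so K=6.
Step 6. [col 3: H + E ≡ H (mod 10)] from column 3 (nothing yet, carry-in 1, digits 0,1,4,6,8 already taken and all letters distinct): E must equal 9. So E=9.
Step 7. [col 3: H + E ≡ H (mod 10)] column 3 (H + E ≡ H (mod 10), carry-in 1) doesn't pin H yet; pick H=7 and continue. So H=7.
Step 8. [col 4: P + U ≡ S (mod 10)] from column 4 (P=4, U=8, carry-in 1, digits 0,1,4,6,7,8,9 already taken and all letters distinct): S must equal 3, so S=3.
Step 9. [col 6: K + M ≡ Y (mod 10)] column 6: given K=6, carry-in 1, and digits 0,1,3,4,6,7,8,9 already taken and all letters distinct, K+M≡Y (mod 10) forces M=5. So M=5.
Step 10. [col 6: K + M ≡ Y (mod 10)] from column 6 (K=6, M=5, carry-in 1, digits 0,1,3,4,5,6,7,8,9 already taken and all letters distinct): Y must equal 2. So Y=2.

Answer: E=9, G=0, H=7, K=6, M=5, P=4, S=3, U=8, V=1, Y=2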